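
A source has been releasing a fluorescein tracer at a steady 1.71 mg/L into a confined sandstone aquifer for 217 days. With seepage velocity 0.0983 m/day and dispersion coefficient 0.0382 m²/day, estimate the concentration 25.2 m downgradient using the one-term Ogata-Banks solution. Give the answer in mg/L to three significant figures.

For a continuous step input, C/C₀ ≈ ½·erfc((x−vt)/(2√(Dt))).
vt = 0.0983 × 217 = 21.3311 m and 2√(Dt) = 2√(0.0382 × 217) = 5.758 m.
Argument (x−vt)/(2√(Dt)) = (25.2 − 21.3311)/5.758 = 0.6719; ½·erfc(0.6719) = 0.1710.
C = 1.71 × 0.1710 = 0.292 mg/L.

0.292 mg/L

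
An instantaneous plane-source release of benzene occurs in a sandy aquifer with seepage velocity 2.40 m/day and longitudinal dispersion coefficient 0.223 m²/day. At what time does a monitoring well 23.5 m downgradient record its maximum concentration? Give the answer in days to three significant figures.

For the 1D instantaneous-source solution, setting ∂C/∂t = 0 at fixed x gives v²t² + 2Dt − x² = 0, so t = (√(D² + v²x²) − D)/v².
√(D² + v²x²) = √(0.223² + 2.40² × 23.5²) = 56.40; v² = 5.76.
t = (56.40 − 0.223)/5.76 = 9.75 days (vs. the pure-advection estimate x/v = 9.79 d).

9.75 days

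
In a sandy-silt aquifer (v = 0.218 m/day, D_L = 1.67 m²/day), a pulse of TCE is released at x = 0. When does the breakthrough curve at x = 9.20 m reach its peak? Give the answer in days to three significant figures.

For the 1D instantaneous-source solution, setting ∂C/∂t = 0 at fixed x gives v²t² + 2Dt − x² = 0, so t = (√(D² + v²x²) − D)/v².
√(D² + v²x²) = √(1.67² + 0.218² × 9.20²) = 2.610; v² = 0.047524.
t = (2.610 − 1.67)/0.047524 = 19.8 days (vs. the pure-advection estimate x/v = 42.2 d).

19.8 days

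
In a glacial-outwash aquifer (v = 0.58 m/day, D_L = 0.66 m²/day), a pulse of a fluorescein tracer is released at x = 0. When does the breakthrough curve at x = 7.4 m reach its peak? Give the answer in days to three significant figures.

For the 1D instantaneous-source solution, setting ∂C/∂t = 0 at fixed x gives v²t² + 2Dt − x² = 0, so t = (√(D² + v²x²) − D)/v².
√(D² + v²x²) = √(0.66² + 0.58² × 7.4²) = 4.342; v² = 0.3364.
t = (4.342 − 0.66)/0.3364 = 10.9 days (vs. the pure-advection estimate x/v = 12.8 d).

10.9 days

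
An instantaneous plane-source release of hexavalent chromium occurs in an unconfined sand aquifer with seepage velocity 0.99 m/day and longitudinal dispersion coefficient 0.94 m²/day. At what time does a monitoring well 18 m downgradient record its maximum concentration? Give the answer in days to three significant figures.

17.2 days

For the 1D instantaneous-source solution, setting ∂C/∂t = 0 at fixed x gives v²t² + 2Dt − x² = 0, so t = (√(D² + v²x²) − D)/v².
√(D² + v²x²) = √(0.94² + 0.99² × 18²) = 17.84; v² = 0.9801.
t = (17.84 − 0.94)/0.9801 = 17.2 days (vs. the pure-advection estimate x/v = 18.2 d).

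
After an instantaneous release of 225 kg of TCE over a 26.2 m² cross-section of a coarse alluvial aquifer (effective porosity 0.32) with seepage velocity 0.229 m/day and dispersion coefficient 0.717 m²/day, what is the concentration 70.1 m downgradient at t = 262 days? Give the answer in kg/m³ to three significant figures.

0.482 kg/m³

For an instantaneous plane source, C(x,t) = M/(n_e·A·√(4πDt)) · exp(−(x−vt)²/(4Dt)), with n_e·A the pore (flow) area.
Plume center vt = 0.229 × 262 = 59.998 m, so the well at 70.1 m is 10.102 m downgradient of the peak.
√(4πDt) = 48.59 m, giving peak height M/(n_e·A·√(4πDt)) = 225/(0.32 × 26.2 × 48.59) = 0.5523 kg/m³.
(x−vt)²/(4Dt) = (10.102)²/(4 × 0.717 × 262) = 0.1358; exp(−0.1358) = 0.8730.
C = 0.5523 × 0.8730 = 0.482 kg/m³.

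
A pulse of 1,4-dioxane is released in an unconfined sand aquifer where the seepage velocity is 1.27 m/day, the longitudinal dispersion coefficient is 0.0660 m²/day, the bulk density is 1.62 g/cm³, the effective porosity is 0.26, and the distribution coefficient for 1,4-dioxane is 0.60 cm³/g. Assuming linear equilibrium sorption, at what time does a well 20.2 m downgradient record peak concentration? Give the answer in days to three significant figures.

75.2 days

Retardation factor R = 1 + ρ_b·K_d/n = 1 + 1.62 × 0.60/0.26 = 4.738.
Sorption retards both mechanisms: v_R = v/R = 0.2680 m/day, D_R = D/R = 0.01393 m²/day.
Peak time from v_R²t² + 2D_R t − x² = 0: t = (√(D_R² + v_R²x²) − D_R)/v_R².
√(D_R² + v_R²x²) = √(0.01393² + 0.2680² × 20.2²) = 5.414; v_R² = 0.07182.
t = (5.414 − 0.01393)/0.07182 = 75.2 days.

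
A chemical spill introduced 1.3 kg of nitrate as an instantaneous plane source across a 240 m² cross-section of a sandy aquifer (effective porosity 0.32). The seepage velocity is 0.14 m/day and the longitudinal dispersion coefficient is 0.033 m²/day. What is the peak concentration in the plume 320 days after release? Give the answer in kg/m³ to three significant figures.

The peak of an instantaneous 1D plume sits at x = vt; there the Gaussian factor is 1 and C_max = M/(n_e·A·√(4πDt)), where n_e·A is the pore area the mass is dissolved in.
√(4πDt) = √(4π × 0.033 × 320) = 11.52 m, so C_max = 1.3/(0.32 × 240 × 11.52) = 0.00147 kg/m³.

0.00147 kg/m³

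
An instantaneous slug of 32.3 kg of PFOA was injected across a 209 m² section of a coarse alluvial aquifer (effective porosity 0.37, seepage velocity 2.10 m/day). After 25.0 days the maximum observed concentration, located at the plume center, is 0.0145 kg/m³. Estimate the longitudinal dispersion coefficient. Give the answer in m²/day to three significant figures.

2.64 m²/day

At the plume center C_max = M/(n_e·A·√(4πDt)), so D = M²/(4πt·(n_e·A·C_max)²).
n_e·A·C_max = 0.37 × 209 × 0.0145 = 1.121 kg/m.
D = 32.3²/(4π × 25.0 × 1.121²) = 2.64 m²/day.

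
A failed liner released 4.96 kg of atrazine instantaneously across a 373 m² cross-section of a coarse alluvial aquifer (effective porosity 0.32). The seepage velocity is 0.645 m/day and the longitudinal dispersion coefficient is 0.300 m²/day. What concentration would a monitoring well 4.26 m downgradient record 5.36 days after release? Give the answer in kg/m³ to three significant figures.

For an instantaneous plane source, C(x,t) = M/(n_e·A·√(4πDt)) · exp(−(x−vt)²/(4Dt)), with n_e·A the pore (flow) area.
Plume center vt = 0.645 × 5.36 = 3.4572 m, so the well at 4.26 m is 0.8028 m downgradient of the peak.
√(4πDt) = 4.495 m, giving peak height M/(n_e·A·√(4πDt)) = 4.96/(0.32 × 373 × 4.495) = 0.009245 kg/m³.
(x−vt)²/(4Dt) = (0.8028)²/(4 × 0.300 × 5.36) = 0.1002; exp(−0.1002) = 0.9047.
C = 0.009245 × 0.9047 = 0.00836 kg/m³.

0.00836 kg/m³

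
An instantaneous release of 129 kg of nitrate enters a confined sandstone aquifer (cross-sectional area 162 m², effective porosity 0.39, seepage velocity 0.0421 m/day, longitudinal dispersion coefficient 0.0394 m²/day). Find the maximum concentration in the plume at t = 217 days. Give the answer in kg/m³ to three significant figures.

0.197 kg/m³

The peak of an instantaneous 1D plume sits at x = vt; there the Gaussian factor is 1 and C_max = M/(n_e·A·√(4πDt)), where n_e·A is the pore area the mass is dissolved in.
√(4πDt) = √(4π × 0.0394 × 217) = 10.37 m, so C_max = 129/(0.39 × 162 × 10.37) = 0.197 kg/m³.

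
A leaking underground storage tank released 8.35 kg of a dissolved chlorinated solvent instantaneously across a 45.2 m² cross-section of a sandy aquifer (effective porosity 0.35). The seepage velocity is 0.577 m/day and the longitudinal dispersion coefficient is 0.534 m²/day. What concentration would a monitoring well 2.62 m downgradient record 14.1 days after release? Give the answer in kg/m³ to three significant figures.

0.0198 kg/m³

For an instantaneous plane source, C(x,t) = M/(n_e·A·√(4πDt)) · exp(−(x−vt)²/(4Dt)), with n_e·A the pore (flow) area.
Plume center vt = 0.577 × 14.1 = 8.1357 m, so the well at 2.62 m is 5.5157 m upgradient of the peak.
√(4πDt) = 9.727 m, giving peak height M/(n_e·A·√(4πDt)) = 8.35/(0.35 × 45.2 × 9.727) = 0.05426 kg/m³.
(x−vt)²/(4Dt) = (-5.5157)²/(4 × 0.534 × 14.1) = 1.010; exp(−1.010) = 0.3642.
C = 0.05426 × 0.3642 = 0.0198 kg/m³.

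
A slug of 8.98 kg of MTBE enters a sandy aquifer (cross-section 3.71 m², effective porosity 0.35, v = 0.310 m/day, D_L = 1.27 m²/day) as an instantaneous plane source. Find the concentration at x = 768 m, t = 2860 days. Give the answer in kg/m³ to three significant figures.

For an instantaneous plane source, C(x,t) = M/(n_e·A·√(4πDt)) · exp(−(x−vt)²/(4Dt)), with n_e·A the pore (flow) area.
Plume center vt = 0.310 × 2860 = 886.6 m, so the well at 768 m is 118.6 m upgradient of the peak.
√(4πDt) = 213.6 m, giving peak height M/(n_e·A·√(4πDt)) = 8.98/(0.35 × 3.71 × 213.6) = 0.03238 kg/m³.
(x−vt)²/(4Dt) = (-118.6)²/(4 × 1.27 × 2860) = 0.9681; exp(−0.9681) = 0.3798.
C = 0.03238 × 0.3798 = 0.0123 kg/m³.

0.0123 kg/m³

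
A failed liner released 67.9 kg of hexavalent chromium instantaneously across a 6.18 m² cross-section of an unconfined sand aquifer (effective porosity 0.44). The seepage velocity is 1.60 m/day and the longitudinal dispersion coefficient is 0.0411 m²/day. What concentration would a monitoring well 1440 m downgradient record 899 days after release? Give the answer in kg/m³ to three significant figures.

1.14 kg/m³

For an instantaneous plane source, C(x,t) = M/(n_e·A·√(4πDt)) · exp(−(x−vt)²/(4Dt)), with n_e·A the pore (flow) area.
Plume center vt = 1.60 × 899 = 1438.4 m, so the well at 1440 m is 1.6 m downgradient of the peak.
√(4πDt) = 21.55 m, giving peak height M/(n_e·A·√(4πDt)) = 67.9/(0.44 × 6.18 × 21.55) = 1.159 kg/m³.
(x−vt)²/(4Dt) = (1.6)²/(4 × 0.0411 × 899) = 0.01732; exp(−0.01732) = 0.9828.
C = 1.159 × 0.9828 = 1.14 kg/m³.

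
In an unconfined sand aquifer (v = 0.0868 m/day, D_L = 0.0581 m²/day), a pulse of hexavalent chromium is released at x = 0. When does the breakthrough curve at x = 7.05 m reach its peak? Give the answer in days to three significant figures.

For the 1D instantaneous-source solution, setting ∂C/∂t = 0 at fixed x gives v²t² + 2Dt − x² = 0, so t = (√(D² + v²x²) − D)/v².
√(D² + v²x²) = √(0.0581² + 0.0868² × 7.05²) = 0.6147; v² = 0.00753424.
t = (0.6147 − 0.0581)/0.00753424 = 73.9 days (vs. the pure-advection estimate x/v = 81.2 d).

73.9 days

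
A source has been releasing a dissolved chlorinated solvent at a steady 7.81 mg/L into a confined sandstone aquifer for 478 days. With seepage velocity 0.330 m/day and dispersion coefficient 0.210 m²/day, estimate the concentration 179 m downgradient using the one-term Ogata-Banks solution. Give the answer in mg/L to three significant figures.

0.521 mg/L

For a continuous step input, C/C₀ ≈ ½·erfc((x−vt)/(2√(Dt))).
vt = 0.330 × 478 = 157.74 m and 2√(Dt) = 2√(0.210 × 478) = 20.04 m.
Argument (x−vt)/(2√(Dt)) = (179 − 157.74)/20.04 = 1.061; ½·erfc(1.061) = 0.06674.
C = 7.81 × 0.06674 = 0.521 mg/L.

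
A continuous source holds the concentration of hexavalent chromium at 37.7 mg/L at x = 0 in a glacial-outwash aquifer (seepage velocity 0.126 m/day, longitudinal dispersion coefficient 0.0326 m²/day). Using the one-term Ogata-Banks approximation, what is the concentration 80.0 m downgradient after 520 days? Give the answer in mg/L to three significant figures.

0.243 mg/L

For a continuous step input, C/C₀ ≈ ½·erfc((x−vt)/(2√(Dt))).
vt = 0.126 × 520 = 65.52 m and 2√(Dt) = 2√(0.0326 × 520) = 8.235 m.
Argument (x−vt)/(2√(Dt)) = (80.0 − 65.52)/8.235 = 1.758; ½·erfc(1.758) = 0.006456.
C = 37.7 × 0.006456 = 0.243 mg/L.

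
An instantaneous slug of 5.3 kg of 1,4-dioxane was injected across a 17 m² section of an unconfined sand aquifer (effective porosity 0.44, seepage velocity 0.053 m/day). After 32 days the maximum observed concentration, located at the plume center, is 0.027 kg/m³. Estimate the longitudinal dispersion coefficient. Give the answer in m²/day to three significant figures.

At the plume center C_max = M/(n_e·A·√(4πDt)), so D = M²/(4πt·(n_e·A·C_max)²).
n_e·A·C_max = 0.44 × 17 × 0.027 = 0.2020 kg/m.
D = 5.3²/(4π × 32 × 0.2020²) = 1.71 m²/day.

1.71 m²/day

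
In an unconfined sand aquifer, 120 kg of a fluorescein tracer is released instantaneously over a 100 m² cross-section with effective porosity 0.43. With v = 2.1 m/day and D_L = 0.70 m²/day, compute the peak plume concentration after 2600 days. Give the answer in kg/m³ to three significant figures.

The peak of an instantaneous 1D plume sits at x = vt; there the Gaussian factor is 1 and C_max = M/(n_e·A·√(4πDt)), where n_e·A is the pore area the mass is dissolved in.
√(4πDt) = √(4π × 0.70 × 2600) = 151.2 m, so C_max = 120/(0.43 × 100 × 151.2) = 0.0185 kg/m³.

0.0185 kg/m³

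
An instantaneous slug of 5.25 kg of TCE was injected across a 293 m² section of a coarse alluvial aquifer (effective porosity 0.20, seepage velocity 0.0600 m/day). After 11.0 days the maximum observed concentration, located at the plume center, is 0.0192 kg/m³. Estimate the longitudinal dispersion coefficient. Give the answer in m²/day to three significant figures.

0.158 m²/day

At the plume center C_max = M/(n_e·A·√(4πDt)), so D = M²/(4πt·(n_e·A·C_max)²).
n_e·A·C_max = 0.20 × 293 × 0.0192 = 1.125 kg/m.
D = 5.25²/(4π × 11.0 × 1.125²) = 0.158 m²/day.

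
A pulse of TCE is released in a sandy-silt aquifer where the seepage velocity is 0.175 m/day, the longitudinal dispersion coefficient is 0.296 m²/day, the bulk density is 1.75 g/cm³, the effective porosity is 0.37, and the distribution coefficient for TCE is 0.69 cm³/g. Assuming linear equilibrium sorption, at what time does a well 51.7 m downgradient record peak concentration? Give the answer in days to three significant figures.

1220 days

Retardation factor R = 1 + ρ_b·K_d/n = 1 + 1.75 × 0.69/0.37 = 4.264.
Sorption retards both mechanisms: v_R = v/R = 0.04104 m/day, D_R = D/R = 0.06942 m²/day.
Peak time from v_R²t² + 2D_R t − x² = 0: t = (√(D_R² + v_R²x²) − D_R)/v_R².
√(D_R² + v_R²x²) = √(0.06942² + 0.04104² × 51.7²) = 2.123; v_R² = 0.001684.
t = (2.123 − 0.06942)/0.001684 = 1220 days.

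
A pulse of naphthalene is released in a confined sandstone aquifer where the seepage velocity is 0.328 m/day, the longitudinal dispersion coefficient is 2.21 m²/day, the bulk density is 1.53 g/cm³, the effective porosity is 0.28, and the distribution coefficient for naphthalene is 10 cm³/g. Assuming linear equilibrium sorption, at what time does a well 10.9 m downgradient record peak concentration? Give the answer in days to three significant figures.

1030 days

Retardation factor R = 1 + ρ_b·K_d/n = 1 + 1.53 × 10/0.28 = 55.64.
Sorption retards both mechanisms: v_R = v/R = 0.005895 m/day, D_R = D/R = 0.03972 m²/day.
Peak time from v_R²t² + 2D_R t − x² = 0: t = (√(D_R² + v_R²x²) − D_R)/v_R².
√(D_R² + v_R²x²) = √(0.03972² + 0.005895² × 10.9²) = 0.07554; v_R² = 3.475e-05.
t = (0.07554 − 0.03972)/3.475e-05 = 1030 days.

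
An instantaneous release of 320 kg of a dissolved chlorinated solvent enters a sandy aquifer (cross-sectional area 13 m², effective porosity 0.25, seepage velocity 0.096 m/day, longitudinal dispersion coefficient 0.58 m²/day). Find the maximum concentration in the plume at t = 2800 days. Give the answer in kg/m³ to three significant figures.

0.689 kg/m³

The peak of an instantaneous 1D plume sits at x = vt; there the Gaussian factor is 1 and C_max = M/(n_e·A·√(4πDt)), where n_e·A is the pore area the mass is dissolved in.
√(4πDt) = √(4π × 0.58 × 2800) = 142.9 m, so C_max = 320/(0.25 × 13 × 142.9) = 0.689 kg/m³.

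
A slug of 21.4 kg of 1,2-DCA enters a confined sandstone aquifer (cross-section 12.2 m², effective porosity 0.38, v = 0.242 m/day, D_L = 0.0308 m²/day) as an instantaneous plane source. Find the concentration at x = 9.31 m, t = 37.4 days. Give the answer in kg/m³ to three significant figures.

1.20 kg/m³

For an instantaneous plane source, C(x,t) = M/(n_e·A·√(4πDt)) · exp(−(x−vt)²/(4Dt)), with n_e·A the pore (flow) area.
Plume center vt = 0.242 × 37.4 = 9.0508 m, so the well at 9.31 m is 0.2592 m downgradient of the peak.
√(4πDt) = 3.805 m, giving peak height M/(n_e·A·√(4πDt)) = 21.4/(0.38 × 12.2 × 3.805) = 1.213 kg/m³.
(x−vt)²/(4Dt) = (0.2592)²/(4 × 0.0308 × 37.4) = 0.01458; exp(−0.01458) = 0.9855.
C = 1.213 × 0.9855 = 1.20 kg/m³.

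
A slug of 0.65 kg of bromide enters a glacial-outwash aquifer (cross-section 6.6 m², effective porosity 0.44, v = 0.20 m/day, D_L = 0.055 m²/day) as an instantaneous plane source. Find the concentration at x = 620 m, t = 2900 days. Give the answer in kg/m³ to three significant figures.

For an instantaneous plane source, C(x,t) = M/(n_e·A·√(4πDt)) · exp(−(x−vt)²/(4Dt)), with n_e·A the pore (flow) area.
Plume center vt = 0.20 × 2900 = 580 m, so the well at 620 m is 40 m downgradient of the peak.
√(4πDt) = 44.77 m, giving peak height M/(n_e·A·√(4πDt)) = 0.65/(0.44 × 6.6 × 44.77) = 0.005000 kg/m³.
(x−vt)²/(4Dt) = (40)²/(4 × 0.055 × 2900) = 2.508; exp(−2.508) = 0.08143.
C = 0.005000 × 0.08143 = 0.000407 kg/m³.

0.000407 kg/m³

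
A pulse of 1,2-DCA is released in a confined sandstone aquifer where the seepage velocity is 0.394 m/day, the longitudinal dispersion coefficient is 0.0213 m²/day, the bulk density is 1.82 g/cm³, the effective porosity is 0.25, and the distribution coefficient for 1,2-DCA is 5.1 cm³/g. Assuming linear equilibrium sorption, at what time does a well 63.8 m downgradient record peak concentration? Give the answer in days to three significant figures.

Retardation factor R = 1 + ρ_b·K_d/n = 1 + 1.82 × 5.1/0.25 = 38.13.
Sorption retards both mechanisms: v_R = v/R = 0.01033 m/day, D_R = D/R = 0.0005586 m²/day.
Peak time from v_R²t² + 2D_R t − x² = 0: t = (√(D_R² + v_R²x²) − D_R)/v_R².
√(D_R² + v_R²x²) = √(0.0005586² + 0.01033² × 63.8²) = 0.6591; v_R² = 0.0001067.
t = (0.6591 − 0.0005586)/0.0001067 = 6170 days.

6170 days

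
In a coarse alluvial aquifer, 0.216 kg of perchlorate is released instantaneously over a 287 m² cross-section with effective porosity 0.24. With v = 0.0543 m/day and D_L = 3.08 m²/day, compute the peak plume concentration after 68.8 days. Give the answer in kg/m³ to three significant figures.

6.08e-05 kg/m³

The peak of an instantaneous 1D plume sits at x = vt; there the Gaussian factor is 1 and C_max = M/(n_e·A·√(4πDt)), where n_e·A is the pore area the mass is dissolved in.
√(4πDt) = √(4π × 3.08 × 68.8) = 51.60 m, so C_max = 0.216/(0.24 × 287 × 51.60) = 6.08e-05 kg/m³.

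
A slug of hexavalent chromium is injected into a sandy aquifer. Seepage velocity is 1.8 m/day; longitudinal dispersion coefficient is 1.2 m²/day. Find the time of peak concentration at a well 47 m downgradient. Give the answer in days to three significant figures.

For the 1D instantaneous-source solution, setting ∂C/∂t = 0 at fixed x gives v²t² + 2Dt − x² = 0, so t = (√(D² + v²x²) − D)/v².
√(D² + v²x²) = √(1.2² + 1.8² × 47²) = 84.61; v² = 3.24.
t = (84.61 − 1.2)/3.24 = 25.7 days (vs. the pure-advection estimate x/v = 26.1 d).

25.7 days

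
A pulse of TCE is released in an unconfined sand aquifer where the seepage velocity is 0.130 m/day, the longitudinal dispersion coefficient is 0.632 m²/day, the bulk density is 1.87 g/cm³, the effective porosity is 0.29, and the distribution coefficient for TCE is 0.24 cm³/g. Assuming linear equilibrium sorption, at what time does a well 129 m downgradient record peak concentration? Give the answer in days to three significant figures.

Retardation factor R = 1 + ρ_b·K_d/n = 1 + 1.87 × 0.24/0.29 = 2.548.
Sorption retards both mechanisms: v_R = v/R = 0.05102 m/day, D_R = D/R = 0.2480 m²/day.
Peak time from v_R²t² + 2D_R t − x² = 0: t = (√(D_R² + v_R²x²) − D_R)/v_R².
√(D_R² + v_R²x²) = √(0.2480² + 0.05102² × 129²) = 6.586; v_R² = 0.002603.
t = (6.586 − 0.2480)/0.002603 = 2430 days.

2430 days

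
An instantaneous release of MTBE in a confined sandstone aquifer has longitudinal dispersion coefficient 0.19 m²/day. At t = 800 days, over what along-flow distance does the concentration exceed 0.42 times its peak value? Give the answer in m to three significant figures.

45.9 m

The plume is Gaussian with σ = √(2Dt) = √(2 × 0.19 × 800) = 17.44 m.
C/C_peak = exp(−Δx²/(2σ²)) = 0.42 ⇒ Δx = σ·√(−2 ln 0.42) = 17.44 × 1.317 = 22.97 m.
Width = 2Δx = 45.9 m.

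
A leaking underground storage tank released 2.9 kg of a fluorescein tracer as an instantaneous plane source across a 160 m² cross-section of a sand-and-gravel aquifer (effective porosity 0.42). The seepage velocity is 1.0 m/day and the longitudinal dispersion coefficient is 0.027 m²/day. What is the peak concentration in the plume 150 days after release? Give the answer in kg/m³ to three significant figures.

The peak of an instantaneous 1D plume sits at x = vt; there the Gaussian factor is 1 and C_max = M/(n_e·A·√(4πDt)), where n_e·A is the pore area the mass is dissolved in.
√(4πDt) = √(4π × 0.027 × 150) = 7.134 m, so C_max = 2.9/(0.42 × 160 × 7.134) = 0.00605 kg/m³.

0.00605 kg/m³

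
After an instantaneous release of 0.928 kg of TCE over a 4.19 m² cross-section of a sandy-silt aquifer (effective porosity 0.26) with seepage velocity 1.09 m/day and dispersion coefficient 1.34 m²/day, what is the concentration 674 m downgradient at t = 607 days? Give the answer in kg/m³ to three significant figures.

0.00804 kg/m³

For an instantaneous plane source, C(x,t) = M/(n_e·A·√(4πDt)) · exp(−(x−vt)²/(4Dt)), with n_e·A the pore (flow) area.
Plume center vt = 1.09 × 607 = 661.63 m, so the well at 674 m is 12.37 m downgradient of the peak.
√(4πDt) = 101.1 m, giving peak height M/(n_e·A·√(4πDt)) = 0.928/(0.26 × 4.19 × 101.1) = 0.008426 kg/m³.
(x−vt)²/(4Dt) = (12.37)²/(4 × 1.34 × 607) = 0.04703; exp(−0.04703) = 0.9541.
C = 0.008426 × 0.9541 = 0.00804 kg/m³.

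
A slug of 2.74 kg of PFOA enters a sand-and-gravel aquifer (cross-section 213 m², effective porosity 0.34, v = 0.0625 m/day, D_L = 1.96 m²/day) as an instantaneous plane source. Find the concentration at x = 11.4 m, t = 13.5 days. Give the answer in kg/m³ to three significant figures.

For an instantaneous plane source, C(x,t) = M/(n_e·A·√(4πDt)) · exp(−(x−vt)²/(4Dt)), with n_e·A the pore (flow) area.
Plume center vt = 0.0625 × 13.5 = 0.84375 m, so the well at 11.4 m is 10.55625 m downgradient of the peak.
√(4πDt) = 18.23 m, giving peak height M/(n_e·A·√(4πDt)) = 2.74/(0.34 × 213 × 18.23) = 0.002075 kg/m³.
(x−vt)²/(4Dt) = (10.55625)²/(4 × 1.96 × 13.5) = 1.053; exp(−1.053) = 0.3489.
C = 0.002075 × 0.3489 = 0.000724 kg/m³.

0.000724 kg/m³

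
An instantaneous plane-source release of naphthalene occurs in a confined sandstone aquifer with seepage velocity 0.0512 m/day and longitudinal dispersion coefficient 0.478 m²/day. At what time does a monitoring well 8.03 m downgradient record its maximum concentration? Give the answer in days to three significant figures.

58.2 days

For the 1D instantaneous-source solution, setting ∂C/∂t = 0 at fixed x gives v²t² + 2Dt − x² = 0, so t = (√(D² + v²x²) − D)/v².
√(D² + v²x²) = √(0.478² + 0.0512² × 8.03²) = 0.6305; v² = 0.00262144.
t = (0.6305 − 0.478)/0.00262144 = 58.2 days (vs. the pure-advection estimate x/v = 157 d).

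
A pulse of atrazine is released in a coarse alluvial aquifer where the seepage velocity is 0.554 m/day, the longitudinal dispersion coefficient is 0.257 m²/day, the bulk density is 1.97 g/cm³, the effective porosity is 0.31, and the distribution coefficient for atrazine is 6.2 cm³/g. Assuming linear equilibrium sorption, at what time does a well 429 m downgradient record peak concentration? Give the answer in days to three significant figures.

Retardation factor R = 1 + ρ_b·K_d/n = 1 + 1.97 × 6.2/0.31 = 40.40.
Sorption retards both mechanisms: v_R = v/R = 0.01371 m/day, D_R = D/R = 0.006361 m²/day.
Peak time from v_R²t² + 2D_R t − x² = 0: t = (√(D_R² + v_R²x²) − D_R)/v_R².
√(D_R² + v_R²x²) = √(0.006361² + 0.01371² × 429²) = 5.882; v_R² = 0.0001880.
t = (5.882 − 0.006361)/0.0001880 = 31300 days.

31300 days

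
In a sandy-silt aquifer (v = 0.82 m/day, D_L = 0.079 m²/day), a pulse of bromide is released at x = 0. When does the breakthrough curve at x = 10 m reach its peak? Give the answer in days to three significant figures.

For the 1D instantaneous-source solution, setting ∂C/∂t = 0 at fixed x gives v²t² + 2Dt − x² = 0, so t = (√(D² + v²x²) − D)/v².
√(D² + v²x²) = √(0.079² + 0.82² × 10²) = 8.200; v² = 0.6724.
t = (8.200 − 0.079)/0.6724 = 12.1 days (vs. the pure-advection estimate x/v = 12.2 d).

12.1 days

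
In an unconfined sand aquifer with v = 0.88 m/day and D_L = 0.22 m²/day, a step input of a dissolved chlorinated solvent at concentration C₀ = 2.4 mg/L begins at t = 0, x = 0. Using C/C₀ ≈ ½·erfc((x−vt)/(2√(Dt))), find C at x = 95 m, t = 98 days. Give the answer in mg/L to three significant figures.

For a continuous step input, C/C₀ ≈ ½·erfc((x−vt)/(2√(Dt))).
vt = 0.88 × 98 = 86.24 m and 2√(Dt) = 2√(0.22 × 98) = 9.287 m.
Argument (x−vt)/(2√(Dt)) = (95 − 86.24)/9.287 = 0.9433; ½·erfc(0.9433) = 0.09110.
C = 2.4 × 0.09110 = 0.219 mg/L.

0.219 mg/L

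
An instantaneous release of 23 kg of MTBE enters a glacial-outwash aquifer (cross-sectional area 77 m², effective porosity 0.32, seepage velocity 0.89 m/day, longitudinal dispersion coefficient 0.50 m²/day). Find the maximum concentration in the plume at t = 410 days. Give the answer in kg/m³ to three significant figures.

0.0184 kg/m³

The peak of an instantaneous 1D plume sits at x = vt; there the Gaussian factor is 1 and C_max = M/(n_e·A·√(4πDt)), where n_e·A is the pore area the mass is dissolved in.
√(4πDt) = √(4π × 0.50 × 410) = 50.76 m, so C_max = 23/(0.32 × 77 × 50.76) = 0.0184 kg/m³.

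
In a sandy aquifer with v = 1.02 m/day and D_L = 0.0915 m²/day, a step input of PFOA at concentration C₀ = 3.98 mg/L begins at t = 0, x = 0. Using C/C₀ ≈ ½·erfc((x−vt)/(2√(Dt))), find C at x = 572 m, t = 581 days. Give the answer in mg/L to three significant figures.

3.89 mg/L

For a continuous step input, C/C₀ ≈ ½·erfc((x−vt)/(2√(Dt))).
vt = 1.02 × 581 = 592.62 m and 2√(Dt) = 2√(0.0915 × 581) = 14.58 m.
Argument (x−vt)/(2√(Dt)) = (572 − 592.62)/14.58 = -1.414; ½·erfc(-1.414) = 0.9772.
C = 3.98 × 0.9772 = 3.89 mg/L.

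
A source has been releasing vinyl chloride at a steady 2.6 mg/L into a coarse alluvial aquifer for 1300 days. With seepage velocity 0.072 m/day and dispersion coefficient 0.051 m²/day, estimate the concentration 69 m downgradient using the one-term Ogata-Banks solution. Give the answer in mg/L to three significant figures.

For a continuous step input, C/C₀ ≈ ½·erfc((x−vt)/(2√(Dt))).
vt = 0.072 × 1300 = 93.6 m and 2√(Dt) = 2√(0.051 × 1300) = 16.28 m.
Argument (x−vt)/(2√(Dt)) = (69 − 93.6)/16.28 = -1.511; ½·erfc(-1.511) = 0.9837.
C = 2.6 × 0.9837 = 2.56 mg/L.

2.56 mg/L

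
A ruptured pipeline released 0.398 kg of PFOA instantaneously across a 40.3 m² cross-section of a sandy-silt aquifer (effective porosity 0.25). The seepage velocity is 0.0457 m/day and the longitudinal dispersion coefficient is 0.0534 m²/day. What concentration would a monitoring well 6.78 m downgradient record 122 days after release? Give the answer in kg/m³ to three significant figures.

For an instantaneous plane source, C(x,t) = M/(n_e·A·√(4πDt)) · exp(−(x−vt)²/(4Dt)), with n_e·A the pore (flow) area.
Plume center vt = 0.0457 × 122 = 5.5754 m, so the well at 6.78 m is 1.2046 m downgradient of the peak.
√(4πDt) = 9.048 m, giving peak height M/(n_e·A·√(4πDt)) = 0.398/(0.25 × 40.3 × 9.048) = 0.004366 kg/m³.
(x−vt)²/(4Dt) = (1.2046)²/(4 × 0.0534 × 122) = 0.05568; exp(−0.05568) = 0.9458.
C = 0.004366 × 0.9458 = 0.00413 kg/m³.

0.00413 kg/m³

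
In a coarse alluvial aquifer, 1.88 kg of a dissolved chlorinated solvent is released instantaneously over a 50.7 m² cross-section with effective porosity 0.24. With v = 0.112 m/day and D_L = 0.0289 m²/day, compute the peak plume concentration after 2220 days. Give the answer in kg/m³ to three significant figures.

0.00544 kg/m³

The peak of an instantaneous 1D plume sits at x = vt; there the Gaussian factor is 1 and C_max = M/(n_e·A·√(4πDt)), where n_e·A is the pore area the mass is dissolved in.
√(4πDt) = √(4π × 0.0289 × 2220) = 28.39 m, so C_max = 1.88/(0.24 × 50.7 × 28.39) = 0.00544 kg/m³.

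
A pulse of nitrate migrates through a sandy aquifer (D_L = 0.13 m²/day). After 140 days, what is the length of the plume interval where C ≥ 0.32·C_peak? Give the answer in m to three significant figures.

18.2 m

The plume is Gaussian with σ = √(2Dt) = √(2 × 0.13 × 140) = 6.033 m.
C/C_peak = exp(−Δx²/(2σ²)) = 0.32 ⇒ Δx = σ·√(−2 ln 0.32) = 6.033 × 1.510 = 9.110 m.
Width = 2Δx = 18.2 m.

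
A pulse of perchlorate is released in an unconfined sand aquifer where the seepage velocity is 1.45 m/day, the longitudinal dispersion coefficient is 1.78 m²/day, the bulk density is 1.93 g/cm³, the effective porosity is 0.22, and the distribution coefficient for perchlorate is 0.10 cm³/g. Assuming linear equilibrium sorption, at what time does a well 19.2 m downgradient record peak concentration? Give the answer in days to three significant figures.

Retardation factor R = 1 + ρ_b·K_d/n = 1 + 1.93 × 0.10/0.22 = 1.877.
Sorption retards both mechanisms: v_R = v/R = 0.7725 m/day, D_R = D/R = 0.9483 m²/day.
Peak time from v_R²t² + 2D_R t − x² = 0: t = (√(D_R² + v_R²x²) − D_R)/v_R².
√(D_R² + v_R²x²) = √(0.9483² + 0.7725² × 19.2²) = 14.86; v_R² = 0.5968.
t = (14.86 − 0.9483)/0.5968 = 23.3 days.

23.3 days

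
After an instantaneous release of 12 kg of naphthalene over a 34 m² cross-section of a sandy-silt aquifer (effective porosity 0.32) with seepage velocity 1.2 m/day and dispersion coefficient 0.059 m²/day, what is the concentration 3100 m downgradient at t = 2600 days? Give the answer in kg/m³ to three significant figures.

0.0131 kg/m³

For an instantaneous plane source, C(x,t) = M/(n_e·A·√(4πDt)) · exp(−(x−vt)²/(4Dt)), with n_e·A the pore (flow) area.
Plume center vt = 1.2 × 2600 = 3120 m, so the well at 3100 m is 20 m upgradient of the peak.
√(4πDt) = 43.91 m, giving peak height M/(n_e·A·√(4πDt)) = 12/(0.32 × 34 × 43.91) = 0.02512 kg/m³.
(x−vt)²/(4Dt) = (-20)²/(4 × 0.059 × 2600) = 0.6519; exp(−0.6519) = 0.5211.
C = 0.02512 × 0.5211 = 0.0131 kg/m³.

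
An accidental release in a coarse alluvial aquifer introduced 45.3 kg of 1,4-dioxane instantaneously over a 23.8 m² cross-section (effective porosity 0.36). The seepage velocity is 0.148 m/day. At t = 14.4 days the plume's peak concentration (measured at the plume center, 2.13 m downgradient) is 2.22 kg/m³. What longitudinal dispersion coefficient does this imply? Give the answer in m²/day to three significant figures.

At the plume center C_max = M/(n_e·A·√(4πDt)), so D = M²/(4πt·(n_e·A·C_max)²).
n_e·A·C_max = 0.36 × 23.8 × 2.22 = 19.02 kg/m.
D = 45.3²/(4π × 14.4 × 19.02²) = 0.0313 m²/day.

0.0313 m²/day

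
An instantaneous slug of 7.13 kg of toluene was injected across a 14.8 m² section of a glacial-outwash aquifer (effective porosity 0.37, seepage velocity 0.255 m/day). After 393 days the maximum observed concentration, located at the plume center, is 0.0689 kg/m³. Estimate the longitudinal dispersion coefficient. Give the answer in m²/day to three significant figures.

0.0723 m²/day

At the plume center C_max = M/(n_e·A·√(4πDt)), so D = M²/(4πt·(n_e·A·C_max)²).
n_e·A·C_max = 0.37 × 14.8 × 0.0689 = 0.3773 kg/m.
D = 7.13²/(4π × 393 × 0.3773²) = 0.0723 m²/day.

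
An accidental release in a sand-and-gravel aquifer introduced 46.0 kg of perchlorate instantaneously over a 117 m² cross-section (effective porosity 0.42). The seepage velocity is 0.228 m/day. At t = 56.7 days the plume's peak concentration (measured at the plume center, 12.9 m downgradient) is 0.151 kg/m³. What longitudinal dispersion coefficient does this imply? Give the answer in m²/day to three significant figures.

At the plume center C_max = M/(n_e·A·√(4πDt)), so D = M²/(4πt·(n_e·A·C_max)²).
n_e·A·C_max = 0.42 × 117 × 0.151 = 7.420 kg/m.
D = 46.0²/(4π × 56.7 × 7.420²) = 0.0539 m²/day.

0.0539 m²/day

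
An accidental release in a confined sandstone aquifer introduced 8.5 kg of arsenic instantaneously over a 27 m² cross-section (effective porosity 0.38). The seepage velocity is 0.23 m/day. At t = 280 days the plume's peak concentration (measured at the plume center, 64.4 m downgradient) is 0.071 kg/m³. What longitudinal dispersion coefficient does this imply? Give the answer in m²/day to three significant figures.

At the plume center C_max = M/(n_e·A·√(4πDt)), so D = M²/(4πt·(n_e·A·C_max)²).
n_e·A·C_max = 0.38 × 27 × 0.071 = 0.7285 kg/m.
D = 8.5²/(4π × 280 × 0.7285²) = 0.0387 m²/day.

0.0387 m²/day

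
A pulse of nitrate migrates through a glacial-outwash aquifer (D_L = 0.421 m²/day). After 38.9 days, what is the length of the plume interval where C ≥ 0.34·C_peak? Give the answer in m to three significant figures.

The plume is Gaussian with σ = √(2Dt) = √(2 × 0.421 × 38.9) = 5.723 m.
C/C_peak = exp(−Δx²/(2σ²)) = 0.34 ⇒ Δx = σ·√(−2 ln 0.34) = 5.723 × 1.469 = 8.407 m.
Width = 2Δx = 16.8 m.

16.8 m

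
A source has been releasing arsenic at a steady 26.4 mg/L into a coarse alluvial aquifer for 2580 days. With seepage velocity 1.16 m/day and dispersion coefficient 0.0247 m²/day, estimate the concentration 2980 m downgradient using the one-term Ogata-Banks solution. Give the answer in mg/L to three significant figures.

For a continuous step input, C/C₀ ≈ ½·erfc((x−vt)/(2√(Dt))).
vt = 1.16 × 2580 = 2992.8 m and 2√(Dt) = 2√(0.0247 × 2580) = 15.97 m.
Argument (x−vt)/(2√(Dt)) = (2980 − 2992.8)/15.97 = -0.8015; ½·erfc(-0.8015) = 0.8715.
C = 26.4 × 0.8715 = 23.0 mg/L.

23.0 mg/L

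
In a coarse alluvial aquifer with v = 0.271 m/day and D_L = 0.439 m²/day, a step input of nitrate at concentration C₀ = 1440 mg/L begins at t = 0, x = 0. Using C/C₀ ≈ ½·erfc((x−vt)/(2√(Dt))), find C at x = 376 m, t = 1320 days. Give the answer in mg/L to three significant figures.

For a continuous step input, C/C₀ ≈ ½·erfc((x−vt)/(2√(Dt))).
vt = 0.271 × 1320 = 357.72 m and 2√(Dt) = 2√(0.439 × 1320) = 48.14 m.
Argument (x−vt)/(2√(Dt)) = (376 − 357.72)/48.14 = 0.3797; ½·erfc(0.3797) = 0.2956.
C = 1440 × 0.2956 = 426 mg/L.

426 mg/L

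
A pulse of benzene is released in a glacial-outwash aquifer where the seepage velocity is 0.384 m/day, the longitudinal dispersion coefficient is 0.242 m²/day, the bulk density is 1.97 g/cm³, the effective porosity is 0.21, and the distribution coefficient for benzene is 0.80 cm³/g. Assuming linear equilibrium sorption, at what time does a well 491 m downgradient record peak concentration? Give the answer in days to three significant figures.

10900 days

Retardation factor R = 1 + ρ_b·K_d/n = 1 + 1.97 × 0.80/0.21 = 8.505.
Sorption retards both mechanisms: v_R = v/R = 0.04515 m/day, D_R = D/R = 0.02845 m²/day.
Peak time from v_R²t² + 2D_R t − x² = 0: t = (√(D_R² + v_R²x²) − D_R)/v_R².
√(D_R² + v_R²x²) = √(0.02845² + 0.04515² × 491²) = 22.17; v_R² = 0.002039.
t = (22.17 − 0.02845)/0.002039 = 10900 days.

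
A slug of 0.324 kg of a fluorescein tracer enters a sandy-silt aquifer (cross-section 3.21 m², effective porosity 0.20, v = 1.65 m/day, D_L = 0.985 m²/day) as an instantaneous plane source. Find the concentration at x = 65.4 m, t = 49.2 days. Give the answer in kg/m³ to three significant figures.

0.00566 kg/m³

For an instantaneous plane source, C(x,t) = M/(n_e·A·√(4πDt)) · exp(−(x−vt)²/(4Dt)), with n_e·A the pore (flow) area.
Plume center vt = 1.65 × 49.2 = 81.18 m, so the well at 65.4 m is 15.78 m upgradient of the peak.
√(4πDt) = 24.68 m, giving peak height M/(n_e·A·√(4πDt)) = 0.324/(0.20 × 3.21 × 24.68) = 0.02045 kg/m³.
(x−vt)²/(4Dt) = (-15.78)²/(4 × 0.985 × 49.2) = 1.285; exp(−1.285) = 0.2767.
C = 0.02045 × 0.2767 = 0.00566 kg/m³.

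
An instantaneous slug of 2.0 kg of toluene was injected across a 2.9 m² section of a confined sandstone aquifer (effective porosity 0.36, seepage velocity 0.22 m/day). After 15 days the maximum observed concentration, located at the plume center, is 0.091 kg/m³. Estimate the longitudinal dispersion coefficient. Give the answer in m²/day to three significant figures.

At the plume center C_max = M/(n_e·A·√(4πDt)), so D = M²/(4πt·(n_e·A·C_max)²).
n_e·A·C_max = 0.36 × 2.9 × 0.091 = 0.09500 kg/m.
D = 2.0²/(4π × 15 × 0.09500²) = 2.35 m²/day.

2.35 m²/day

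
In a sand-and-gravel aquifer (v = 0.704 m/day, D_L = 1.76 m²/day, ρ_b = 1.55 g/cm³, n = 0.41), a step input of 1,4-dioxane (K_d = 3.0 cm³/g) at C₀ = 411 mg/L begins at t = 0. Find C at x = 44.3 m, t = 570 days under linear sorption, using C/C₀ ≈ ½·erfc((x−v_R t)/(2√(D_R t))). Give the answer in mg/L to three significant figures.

Retardation factor R = 1 + ρ_b·K_d/n = 1 + 1.55 × 3.0/0.41 = 12.34.
Sorption retards both mechanisms: v_R = v/R = 0.05705 m/day, D_R = D/R = 0.1426 m²/day.
v_R·t = 0.05705 × 570 = 32.5185 m; 2√(D_R t) = 18.03 m; argument = (44.3 − 32.5185)/18.03 = 0.6534.
C = C₀ × ½·erfc(0.6534) = 411 × 0.1777 = 73.0 mg/L.

73.0 mg/L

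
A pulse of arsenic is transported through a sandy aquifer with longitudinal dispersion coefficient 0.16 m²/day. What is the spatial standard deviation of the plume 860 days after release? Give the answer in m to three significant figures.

16.6 m

Dispersive spreading gives a Gaussian with σ² = 2Dt; advection only shifts the center.
σ = √(2 × 0.16 × 860) = 16.6 m.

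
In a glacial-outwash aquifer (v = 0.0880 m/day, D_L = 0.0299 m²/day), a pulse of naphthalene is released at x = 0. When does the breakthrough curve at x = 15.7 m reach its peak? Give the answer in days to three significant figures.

For the 1D instantaneous-source solution, setting ∂C/∂t = 0 at fixed x gives v²t² + 2Dt − x² = 0, so t = (√(D² + v²x²) − D)/v².
√(D² + v²x²) = √(0.0299² + 0.0880² × 15.7²) = 1.382; v² = 0.007744.
t = (1.382 − 0.0299)/0.007744 = 175 days (vs. the pure-advection estimate x/v = 178 d).

175 days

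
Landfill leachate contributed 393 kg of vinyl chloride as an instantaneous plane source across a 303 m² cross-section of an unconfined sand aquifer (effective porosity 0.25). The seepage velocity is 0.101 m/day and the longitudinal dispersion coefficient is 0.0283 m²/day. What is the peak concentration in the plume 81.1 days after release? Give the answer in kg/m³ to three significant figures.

0.966 kg/m³

The peak of an instantaneous 1D plume sits at x = vt; there the Gaussian factor is 1 and C_max = M/(n_e·A·√(4πDt)), where n_e·A is the pore area the mass is dissolved in.
√(4πDt) = √(4π × 0.0283 × 81.1) = 5.370 m, so C_max = 393/(0.25 × 303 × 5.370) = 0.966 kg/m³.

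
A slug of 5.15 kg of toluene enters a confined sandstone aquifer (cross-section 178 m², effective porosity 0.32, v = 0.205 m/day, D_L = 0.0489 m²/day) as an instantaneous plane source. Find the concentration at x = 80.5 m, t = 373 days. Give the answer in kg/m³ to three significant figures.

For an instantaneous plane source, C(x,t) = M/(n_e·A·√(4πDt)) · exp(−(x−vt)²/(4Dt)), with n_e·A the pore (flow) area.
Plume center vt = 0.205 × 373 = 76.465 m, so the well at 80.5 m is 4.035 m downgradient of the peak.
√(4πDt) = 15.14 m, giving peak height M/(n_e·A·√(4πDt)) = 5.15/(0.32 × 178 × 15.14) = 0.005972 kg/m³.
(x−vt)²/(4Dt) = (4.035)²/(4 × 0.0489 × 373) = 0.2232; exp(−0.2232) = 0.8000.
C = 0.005972 × 0.8000 = 0.00478 kg/m³.

0.00478 kg/m³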